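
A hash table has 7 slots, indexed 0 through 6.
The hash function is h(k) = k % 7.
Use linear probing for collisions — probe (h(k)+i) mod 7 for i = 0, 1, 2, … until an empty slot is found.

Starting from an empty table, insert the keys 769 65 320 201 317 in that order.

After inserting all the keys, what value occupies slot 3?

317

Insert 769: h=6, slot 6 empty => index 6.
Insert 65: h=2, slot 2 empty => index 2.
Insert 320: h=5, slot 5 empty => index 5.
Insert 201: h=5, slots 5,6 occupied => index 0.
Insert 317: h=2, slot 2 occupied => index 3.
Table: [201, -, 65, 317, -, 320, 769]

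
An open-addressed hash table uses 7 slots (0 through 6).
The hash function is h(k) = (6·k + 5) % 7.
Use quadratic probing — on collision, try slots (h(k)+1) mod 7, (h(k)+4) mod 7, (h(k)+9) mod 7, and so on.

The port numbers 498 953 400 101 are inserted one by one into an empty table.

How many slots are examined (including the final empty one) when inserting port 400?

3

498: h=4 → slot 4
953: h=4, probe 4,5 → slot 5
400: h=4, probe 4,5,1 → slot 1
101: h=2 → slot 2
Table: [., 400, 101, ., 498, 953, .]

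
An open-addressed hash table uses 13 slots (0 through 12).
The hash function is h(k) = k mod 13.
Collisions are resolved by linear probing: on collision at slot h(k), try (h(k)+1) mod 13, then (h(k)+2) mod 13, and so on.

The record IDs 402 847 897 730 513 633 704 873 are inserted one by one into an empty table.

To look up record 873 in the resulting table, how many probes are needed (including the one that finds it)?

402: h=12 → slot 12
847: h=2 → slot 2
897: h=0 → slot 0
730: h=2, probe 2,3 → slot 3
513: h=6 → slot 6
633: h=9 → slot 9
704: h=2, probe 2,3,4 → slot 4
873: h=2, probe 2,3,4,5 → slot 5
Table: [897, —, 847, 730, 704, 873, 513, —, —, 633, —, —, 402]
Lookup 873: h=2, probe 2,3,4,5 → found at 5.

4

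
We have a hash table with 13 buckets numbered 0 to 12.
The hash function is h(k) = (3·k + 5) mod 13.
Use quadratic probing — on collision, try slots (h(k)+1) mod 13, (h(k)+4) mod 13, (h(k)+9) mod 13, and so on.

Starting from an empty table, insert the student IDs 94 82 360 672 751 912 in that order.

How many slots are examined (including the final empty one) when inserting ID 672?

2

94: h=1 -> slot 1
82: h=4 -> slot 4
360: h=6 -> slot 6
672: h=6, probe 6,7 -> slot 7
751: h=9 -> slot 9
912: h=11 -> slot 11
Table: [∅, 94, ∅, ∅, 82, ∅, 360, 672, ∅, 751, ∅, 912, ∅]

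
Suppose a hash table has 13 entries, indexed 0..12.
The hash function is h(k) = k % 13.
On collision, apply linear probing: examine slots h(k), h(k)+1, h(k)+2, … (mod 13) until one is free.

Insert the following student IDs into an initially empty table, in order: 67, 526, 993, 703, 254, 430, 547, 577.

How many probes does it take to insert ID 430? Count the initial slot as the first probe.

Insert 67: h=2, slot 2 empty -> index 2.
Insert 526: h=6, slot 6 empty -> index 6.
Insert 993: h=5, slot 5 empty -> index 5.
Insert 703: h=1, slot 1 empty -> index 1.
Insert 254: h=7, slot 7 empty -> index 7.
Insert 430: h=1, slots 1,2 occupied -> index 3.
Insert 547: h=1, slots 1,2,3 occupied -> index 4.
Insert 577: h=5, slots 5,6,7 occupied -> index 8.
Table: [., 703, 67, 430, 547, 993, 526, 254, 577, ., ., ., .]

3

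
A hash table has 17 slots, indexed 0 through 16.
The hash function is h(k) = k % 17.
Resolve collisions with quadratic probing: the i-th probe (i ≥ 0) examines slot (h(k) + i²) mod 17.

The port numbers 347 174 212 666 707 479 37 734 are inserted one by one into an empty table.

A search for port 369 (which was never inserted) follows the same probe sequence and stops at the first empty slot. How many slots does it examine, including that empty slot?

Insert 347: h=7, slot 7 empty → index 7.
Insert 174: h=4, slot 4 empty → index 4.
Insert 212: h=8, slot 8 empty → index 8.
Insert 666: h=3, slot 3 empty → index 3.
Insert 707: h=10, slot 10 empty → index 10.
Insert 479: h=3, slots 3,4,7 occupied → index 12.
Insert 37: h=3, slots 3,4,7,12 occupied → index 2.
Insert 734: h=3, slots 3,4,7,12,2 occupied → index 11.
Table: [—, —, 37, 666, 174, —, —, 347, 212, —, 707, 734, 479, —, —, —, —]
Lookup 369: h=12, probe 12,13 → slot 13 empty, not found.

2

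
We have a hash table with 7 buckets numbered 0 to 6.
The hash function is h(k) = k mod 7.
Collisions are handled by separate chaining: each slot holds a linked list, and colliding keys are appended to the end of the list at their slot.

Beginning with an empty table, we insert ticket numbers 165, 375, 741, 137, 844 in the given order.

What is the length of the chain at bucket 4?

165 -> bucket 4
375 -> bucket 4 (collision)
741 -> bucket 6
137 -> bucket 4 (collision)
844 -> bucket 4 (collision)
Final buckets:
0: ∅
1: ∅
2: ∅
3: ∅
4: 165 -> 375 -> 137 -> 844
5: ∅
6: 741

4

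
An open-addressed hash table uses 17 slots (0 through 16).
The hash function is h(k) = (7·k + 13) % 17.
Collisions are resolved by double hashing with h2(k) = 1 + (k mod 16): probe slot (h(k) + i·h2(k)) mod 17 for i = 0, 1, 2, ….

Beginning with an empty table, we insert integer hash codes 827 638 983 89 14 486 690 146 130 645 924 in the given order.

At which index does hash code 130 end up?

827: h=5 -> slot 5
638: h=8 -> slot 8
983: h=9 -> slot 9
89: h=7 -> slot 7
14: h=9, h2=15, probe 9,7,5,3 -> slot 3
486: h=15 -> slot 15
690: h=15, h2=3, probe 15,1 -> slot 1
146: h=15, h2=3, probe 15,1,4 -> slot 4
130: h=5, h2=3, probe 5,8,11 -> slot 11
645: h=6 -> slot 6
924: h=4, h2=13, probe 4,0 -> slot 0
Table: [924, 690, —, 14, 146, 827, 645, 89, 638, 983, —, 130, —, —, —, 486, —]

11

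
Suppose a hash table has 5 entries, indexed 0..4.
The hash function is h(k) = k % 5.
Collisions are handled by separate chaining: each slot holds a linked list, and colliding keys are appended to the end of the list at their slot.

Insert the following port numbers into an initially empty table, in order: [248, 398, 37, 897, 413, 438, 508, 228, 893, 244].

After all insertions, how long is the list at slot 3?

7

248 -> bucket 3
398 -> bucket 3 (collision)
37 -> bucket 2
897 -> bucket 2 (collision)
413 -> bucket 3 (collision)
438 -> bucket 3 (collision)
508 -> bucket 3 (collision)
228 -> bucket 3 (collision)
893 -> bucket 3 (collision)
244 -> bucket 4
Final buckets:
0: _
1: _
2: 37 -> 897
3: 248 -> 398 -> 413 -> 438 -> 508 -> 228 -> 893
4: 244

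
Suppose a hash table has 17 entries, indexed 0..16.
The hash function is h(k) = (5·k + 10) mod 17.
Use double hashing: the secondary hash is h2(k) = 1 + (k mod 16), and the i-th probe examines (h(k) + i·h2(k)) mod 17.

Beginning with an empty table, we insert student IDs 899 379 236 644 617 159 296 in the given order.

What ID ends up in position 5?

Insert 899: h=0, slot 0 empty -> index 0.
Insert 379: h=1, slot 1 empty -> index 1.
Insert 236: h=0, h2=13, slot 0 occupied -> index 13.
Insert 644: h=0, h2=5, slot 0 occupied -> index 5.
Insert 617: h=1, h2=10, slot 1 occupied -> index 11.
Insert 159: h=6, slot 6 empty -> index 6.
Insert 296: h=11, h2=9, slot 11 occupied -> index 3.
Table: [899, 379, —, 296, —, 644, 159, —, —, —, —, 617, —, 236, —, —, —]

644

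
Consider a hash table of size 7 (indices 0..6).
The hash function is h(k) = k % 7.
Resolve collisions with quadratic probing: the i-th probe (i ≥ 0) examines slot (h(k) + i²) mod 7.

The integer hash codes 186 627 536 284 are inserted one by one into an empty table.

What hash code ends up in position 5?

186: h=4 => slot 4
627: h=4, probe 4,5 => slot 5
536: h=4, probe 4,5,1 => slot 1
284: h=4, probe 4,5,1,6 => slot 6
Table: [., 536, ., ., 186, 627, 284]

627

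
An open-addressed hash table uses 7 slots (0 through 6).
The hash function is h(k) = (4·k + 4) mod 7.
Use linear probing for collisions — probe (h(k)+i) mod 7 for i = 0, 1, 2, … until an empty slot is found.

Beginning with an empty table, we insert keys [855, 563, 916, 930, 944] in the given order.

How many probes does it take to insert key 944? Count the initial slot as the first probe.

5

855 hashes to 1; slot 1 is free -> place at 1.
563 hashes to 2; slot 2 is free -> place at 2.
916 hashes to 0; slot 0 is free -> place at 0.
930 hashes to 0; 0,1,2 taken -> place at 3.
944 hashes to 0; 0,1,2,3 taken -> place at 4.
Table: [916, 855, 563, 930, 944, ∅, ∅]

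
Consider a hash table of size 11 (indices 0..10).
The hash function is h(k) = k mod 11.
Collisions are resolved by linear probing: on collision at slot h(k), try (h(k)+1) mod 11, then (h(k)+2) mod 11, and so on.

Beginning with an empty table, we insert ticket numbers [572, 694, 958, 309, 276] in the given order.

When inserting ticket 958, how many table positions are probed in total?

572: h=0 => slot 0
694: h=1 => slot 1
958: h=1, probe 1,2 => slot 2
309: h=1, probe 1,2,3 => slot 3
276: h=1, probe 1,2,3,4 => slot 4
Table: [572, 694, 958, 309, 276, ., ., ., ., ., .]

2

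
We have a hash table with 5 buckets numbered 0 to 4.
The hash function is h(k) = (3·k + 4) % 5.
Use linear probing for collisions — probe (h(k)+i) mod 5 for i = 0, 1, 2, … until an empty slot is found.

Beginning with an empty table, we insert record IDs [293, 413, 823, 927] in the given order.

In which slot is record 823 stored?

0

Insert 293: h=3, slot 3 empty → index 3.
Insert 413: h=3, slot 3 occupied → index 4.
Insert 823: h=3, slots 3,4 occupied → index 0.
Insert 927: h=0, slot 0 occupied → index 1.
Table: [823, 927, ∅, 293, 413]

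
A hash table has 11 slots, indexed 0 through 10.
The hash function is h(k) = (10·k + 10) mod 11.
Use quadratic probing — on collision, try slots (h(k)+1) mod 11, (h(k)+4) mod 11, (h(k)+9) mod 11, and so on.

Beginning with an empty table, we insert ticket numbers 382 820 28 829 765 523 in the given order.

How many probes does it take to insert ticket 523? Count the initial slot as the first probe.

382 hashes to 2; slot 2 is free → place at 2.
820 hashes to 4; slot 4 is free → place at 4.
28 hashes to 4; 4 taken → place at 5.
829 hashes to 6; slot 6 is free → place at 6.
765 hashes to 4; 4,5 taken → place at 8.
523 hashes to 4; 4,5,8,2 taken → place at 9.
Table: [., ., 382, ., 820, 28, 829, ., 765, 523, .]

5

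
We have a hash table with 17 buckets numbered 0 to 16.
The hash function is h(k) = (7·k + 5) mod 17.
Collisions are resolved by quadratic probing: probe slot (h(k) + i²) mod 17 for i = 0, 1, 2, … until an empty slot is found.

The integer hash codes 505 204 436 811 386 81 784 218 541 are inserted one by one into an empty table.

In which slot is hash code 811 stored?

505 hashes to 4; slot 4 is free -> place at 4.
204 hashes to 5; slot 5 is free -> place at 5.
436 hashes to 14; slot 14 is free -> place at 14.
811 hashes to 4; 4,5 taken -> place at 8.
386 hashes to 4; 4,5,8 taken -> place at 13.
81 hashes to 11; slot 11 is free -> place at 11.
784 hashes to 2; slot 2 is free -> place at 2.
218 hashes to 1; slot 1 is free -> place at 1.
541 hashes to 1; 1,2,5 taken -> place at 10.
Table: [-, 218, 784, -, 505, 204, -, -, 811, -, 541, 81, -, 386, 436, -, -]

8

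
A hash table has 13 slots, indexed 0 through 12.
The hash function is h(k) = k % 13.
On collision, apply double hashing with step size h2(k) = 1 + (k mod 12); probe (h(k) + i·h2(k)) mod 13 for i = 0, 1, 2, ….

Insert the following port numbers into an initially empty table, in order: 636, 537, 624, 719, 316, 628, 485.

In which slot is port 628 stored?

636: h=12 → slot 12
537: h=4 → slot 4
624: h=0 → slot 0
719: h=4, h2=12, probe 4,3 → slot 3
316: h=4, h2=5, probe 4,9 → slot 9
628: h=4, h2=5, probe 4,9,1 → slot 1
485: h=4, h2=6, probe 4,10 → slot 10
Table: [624, 628, ∅, 719, 537, ∅, ∅, ∅, ∅, 316, 485, ∅, 636]

1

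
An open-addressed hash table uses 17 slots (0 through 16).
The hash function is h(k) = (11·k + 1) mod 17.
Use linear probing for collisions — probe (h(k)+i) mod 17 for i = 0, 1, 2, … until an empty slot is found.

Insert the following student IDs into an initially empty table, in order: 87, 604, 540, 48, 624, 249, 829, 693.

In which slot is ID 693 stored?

10

87: h=6 → slot 6
604: h=15 → slot 15
540: h=8 → slot 8
48: h=2 → slot 2
624: h=14 → slot 14
249: h=3 → slot 3
829: h=8, probe 8,9 → slot 9
693: h=8, probe 8,9,10 → slot 10
Table: [—, —, 48, 249, —, —, 87, —, 540, 829, 693, —, —, —, 624, 604, —]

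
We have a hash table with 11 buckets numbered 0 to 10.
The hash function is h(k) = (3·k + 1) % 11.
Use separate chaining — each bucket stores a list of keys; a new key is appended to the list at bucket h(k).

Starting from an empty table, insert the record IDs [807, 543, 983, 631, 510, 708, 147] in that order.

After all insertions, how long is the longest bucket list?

Insert 807: h=2, bucket 2 empty -> new chain.
Insert 543: h=2, bucket 2 nonempty -> append to chain.
Insert 983: h=2, bucket 2 nonempty -> append to chain.
Insert 631: h=2, bucket 2 nonempty -> append to chain.
Insert 510: h=2, bucket 2 nonempty -> append to chain.
Insert 708: h=2, bucket 2 nonempty -> append to chain.
Insert 147: h=2, bucket 2 nonempty -> append to chain.
Final buckets:
0: -
1: -
2: 807 -> 543 -> 983 -> 631 -> 510 -> 708 -> 147
3: -
4: -
5: -
6: -
7: -
8: -
9: -
10: -

7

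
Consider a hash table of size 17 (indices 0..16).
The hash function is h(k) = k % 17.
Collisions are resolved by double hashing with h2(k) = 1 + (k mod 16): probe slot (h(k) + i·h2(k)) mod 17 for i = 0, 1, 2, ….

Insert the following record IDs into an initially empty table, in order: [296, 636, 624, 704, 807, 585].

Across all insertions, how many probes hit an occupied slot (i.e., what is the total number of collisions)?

296: h=7 => slot 7
636: h=7, h2=13, probe 7,3 => slot 3
624: h=12 => slot 12
704: h=7, h2=1, probe 7,8 => slot 8
807: h=8, h2=8, probe 8,16 => slot 16
585: h=7, h2=10, probe 7,0 => slot 0
Table: [585, _, _, 636, _, _, _, 296, 704, _, _, _, 624, _, _, _, 807]

4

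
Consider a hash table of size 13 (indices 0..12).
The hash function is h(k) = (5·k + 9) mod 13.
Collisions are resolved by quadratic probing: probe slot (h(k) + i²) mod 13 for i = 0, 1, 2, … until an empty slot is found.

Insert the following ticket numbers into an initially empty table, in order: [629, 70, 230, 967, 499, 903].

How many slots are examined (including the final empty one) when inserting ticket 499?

4

Insert 629: h=8, slot 8 empty -> index 8.
Insert 70: h=8, slot 8 occupied -> index 9.
Insert 230: h=2, slot 2 empty -> index 2.
Insert 967: h=8, slots 8,9 occupied -> index 12.
Insert 499: h=8, slots 8,9,12 occupied -> index 4.
Insert 903: h=0, slot 0 empty -> index 0.
Table: [903, ., 230, ., 499, ., ., ., 629, 70, ., ., 967]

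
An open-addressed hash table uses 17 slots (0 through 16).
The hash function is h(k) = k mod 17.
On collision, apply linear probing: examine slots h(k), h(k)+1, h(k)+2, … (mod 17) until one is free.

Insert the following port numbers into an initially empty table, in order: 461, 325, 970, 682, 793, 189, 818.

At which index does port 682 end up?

4

Insert 461: h=2, slot 2 empty => index 2.
Insert 325: h=2, slot 2 occupied => index 3.
Insert 970: h=1, slot 1 empty => index 1.
Insert 682: h=2, slots 2,3 occupied => index 4.
Insert 793: h=11, slot 11 empty => index 11.
Insert 189: h=2, slots 2,3,4 occupied => index 5.
Insert 818: h=2, slots 2,3,4,5 occupied => index 6.
Table: [—, 970, 461, 325, 682, 189, 818, —, —, —, —, 793, —, —, —, —, —]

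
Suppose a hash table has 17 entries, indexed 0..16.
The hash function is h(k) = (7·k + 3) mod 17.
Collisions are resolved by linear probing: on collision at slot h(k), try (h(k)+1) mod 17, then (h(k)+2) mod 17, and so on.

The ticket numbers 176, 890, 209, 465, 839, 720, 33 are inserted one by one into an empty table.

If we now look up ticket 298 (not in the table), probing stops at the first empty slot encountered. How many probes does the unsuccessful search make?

Insert 176: h=11, slot 11 empty => index 11.
Insert 890: h=11, slot 11 occupied => index 12.
Insert 209: h=4, slot 4 empty => index 4.
Insert 465: h=11, slots 11,12 occupied => index 13.
Insert 839: h=11, slots 11,12,13 occupied => index 14.
Insert 720: h=11, slots 11,12,13,14 occupied => index 15.
Insert 33: h=13, slots 13,14,15 occupied => index 16.
Table: [., ., ., ., 209, ., ., ., ., ., ., 176, 890, 465, 839, 720, 33]
Lookup 298: h=15, probe 15,16,0 → slot 0 empty, not found.

3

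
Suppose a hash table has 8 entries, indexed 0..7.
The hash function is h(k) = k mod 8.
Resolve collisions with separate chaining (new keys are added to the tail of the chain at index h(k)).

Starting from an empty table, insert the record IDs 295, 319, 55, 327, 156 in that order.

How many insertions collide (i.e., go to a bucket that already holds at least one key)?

Insert 295: h=7, bucket 7 empty → new chain.
Insert 319: h=7, bucket 7 nonempty → append to chain.
Insert 55: h=7, bucket 7 nonempty → append to chain.
Insert 327: h=7, bucket 7 nonempty → append to chain.
Insert 156: h=4, bucket 4 empty → new chain.
Final buckets:
0: -
1: -
2: -
3: -
4: 156
5: -
6: -
7: 295 -> 319 -> 55 -> 327

3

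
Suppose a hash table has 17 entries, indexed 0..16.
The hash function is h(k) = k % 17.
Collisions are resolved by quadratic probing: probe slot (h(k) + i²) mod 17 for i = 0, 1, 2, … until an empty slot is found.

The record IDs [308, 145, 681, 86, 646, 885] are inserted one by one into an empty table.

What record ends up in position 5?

86

308 hashes to 2; slot 2 is free -> place at 2.
145 hashes to 9; slot 9 is free -> place at 9.
681 hashes to 1; slot 1 is free -> place at 1.
86 hashes to 1; 1,2 taken -> place at 5.
646 hashes to 0; slot 0 is free -> place at 0.
885 hashes to 1; 1,2,5 taken -> place at 10.
Table: [646, 681, 308, -, -, 86, -, -, -, 145, 885, -, -, -, -, -, -]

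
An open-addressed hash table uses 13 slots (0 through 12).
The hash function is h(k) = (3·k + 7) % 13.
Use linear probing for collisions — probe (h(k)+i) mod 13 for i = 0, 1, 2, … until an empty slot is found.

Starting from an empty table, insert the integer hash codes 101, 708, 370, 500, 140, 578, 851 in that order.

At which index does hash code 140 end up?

2

101 hashes to 11; slot 11 is free => place at 11.
708 hashes to 12; slot 12 is free => place at 12.
370 hashes to 12; 12 taken => place at 0.
500 hashes to 12; 12,0 taken => place at 1.
140 hashes to 11; 11,12,0,1 taken => place at 2.
578 hashes to 12; 12,0,1,2 taken => place at 3.
851 hashes to 12; 12,0,1,2,3 taken => place at 4.
Table: [370, 500, 140, 578, 851, —, —, —, —, —, —, 101, 708]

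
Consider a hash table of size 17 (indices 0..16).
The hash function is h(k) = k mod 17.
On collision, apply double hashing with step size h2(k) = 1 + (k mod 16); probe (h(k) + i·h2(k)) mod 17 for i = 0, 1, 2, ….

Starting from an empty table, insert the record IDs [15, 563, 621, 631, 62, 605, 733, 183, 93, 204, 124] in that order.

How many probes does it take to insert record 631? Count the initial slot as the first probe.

2

15 hashes to 15; slot 15 is free → place at 15.
563 hashes to 2; slot 2 is free → place at 2.
621 hashes to 9; slot 9 is free → place at 9.
631 hashes to 2, h2=8; 2 taken → place at 10.
62 hashes to 11; slot 11 is free → place at 11.
605 hashes to 10, h2=14; 10 taken → place at 7.
733 hashes to 2, h2=14; 2 taken → place at 16.
183 hashes to 13; slot 13 is free → place at 13.
93 hashes to 8; slot 8 is free → place at 8.
204 hashes to 0; slot 0 is free → place at 0.
124 hashes to 5; slot 5 is free → place at 5.
Table: [204, ∅, 563, ∅, ∅, 124, ∅, 605, 93, 621, 631, 62, ∅, 183, ∅, 15, 733]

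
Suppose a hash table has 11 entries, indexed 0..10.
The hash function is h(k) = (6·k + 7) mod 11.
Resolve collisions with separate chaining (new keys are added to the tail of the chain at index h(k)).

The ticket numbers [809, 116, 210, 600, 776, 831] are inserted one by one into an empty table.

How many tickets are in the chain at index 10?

809 -> bucket 10
116 -> bucket 10 (collision)
210 -> bucket 2
600 -> bucket 10 (collision)
776 -> bucket 10 (collision)
831 -> bucket 10 (collision)
Final buckets:
0: —
1: —
2: 210
3: —
4: —
5: —
6: —
7: —
8: —
9: —
10: 809 -> 116 -> 600 -> 776 -> 831

5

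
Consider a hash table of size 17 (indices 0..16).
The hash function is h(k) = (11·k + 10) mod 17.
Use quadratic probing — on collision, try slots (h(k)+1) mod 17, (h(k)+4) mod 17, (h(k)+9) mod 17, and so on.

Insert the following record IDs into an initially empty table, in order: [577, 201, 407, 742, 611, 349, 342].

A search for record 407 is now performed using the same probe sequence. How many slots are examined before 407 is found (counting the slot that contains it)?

577: h=16 => slot 16
201: h=11 => slot 11
407: h=16, probe 16,0 => slot 0
742: h=12 => slot 12
611: h=16, probe 16,0,3 => slot 3
349: h=7 => slot 7
342: h=15 => slot 15
Table: [407, —, —, 611, —, —, —, 349, —, —, —, 201, 742, —, —, 342, 577]
Lookup 407: h=16, probe 16,0 → found at 0.

2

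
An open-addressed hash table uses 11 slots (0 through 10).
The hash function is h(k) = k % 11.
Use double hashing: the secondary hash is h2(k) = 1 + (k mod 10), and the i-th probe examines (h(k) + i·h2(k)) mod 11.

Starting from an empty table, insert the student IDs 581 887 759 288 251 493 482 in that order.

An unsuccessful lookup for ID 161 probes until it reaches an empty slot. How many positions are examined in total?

7

581: h=9 → slot 9
887: h=7 → slot 7
759: h=0 → slot 0
288: h=2 → slot 2
251: h=9, h2=2, probe 9,0,2,4 → slot 4
493: h=9, h2=4, probe 9,2,6 → slot 6
482: h=9, h2=3, probe 9,1 → slot 1
Table: [759, 482, 288, ., 251, ., 493, 887, ., 581, .]
Lookup 161: h=7, h2=2, probe 7,9,0,2,4,6,8 → slot 8 empty, not found.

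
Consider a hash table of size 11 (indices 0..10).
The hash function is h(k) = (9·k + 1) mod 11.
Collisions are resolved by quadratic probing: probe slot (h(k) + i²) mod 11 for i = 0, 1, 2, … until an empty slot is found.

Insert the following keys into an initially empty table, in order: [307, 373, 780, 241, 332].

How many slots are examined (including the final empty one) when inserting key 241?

4

Insert 307: h=3, slot 3 empty → index 3.
Insert 373: h=3, slot 3 occupied → index 4.
Insert 780: h=3, slots 3,4 occupied → index 7.
Insert 241: h=3, slots 3,4,7 occupied → index 1.
Insert 332: h=8, slot 8 empty → index 8.
Table: [—, 241, —, 307, 373, —, —, 780, 332, —, —]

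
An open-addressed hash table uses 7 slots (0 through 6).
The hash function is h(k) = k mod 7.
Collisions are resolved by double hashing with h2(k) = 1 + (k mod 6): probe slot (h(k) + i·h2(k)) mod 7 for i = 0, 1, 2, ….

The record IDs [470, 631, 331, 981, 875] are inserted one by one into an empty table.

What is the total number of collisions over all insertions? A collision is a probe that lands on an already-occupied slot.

2

Insert 470: h=1, slot 1 empty → index 1.
Insert 631: h=1, h2=2, slot 1 occupied → index 3.
Insert 331: h=2, slot 2 empty → index 2.
Insert 981: h=1, h2=4, slot 1 occupied → index 5.
Insert 875: h=0, slot 0 empty → index 0.
Table: [875, 470, 331, 631, -, 981, -]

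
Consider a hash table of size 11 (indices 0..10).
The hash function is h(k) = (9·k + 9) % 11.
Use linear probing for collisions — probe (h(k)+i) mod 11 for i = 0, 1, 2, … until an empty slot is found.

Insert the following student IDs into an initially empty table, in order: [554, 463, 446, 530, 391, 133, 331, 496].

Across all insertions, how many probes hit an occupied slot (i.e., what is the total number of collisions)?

14

554: h=1 → slot 1
463: h=7 → slot 7
446: h=8 → slot 8
530: h=5 → slot 5
391: h=8, probe 8,9 → slot 9
133: h=7, probe 7,8,9,10 → slot 10
331: h=7, probe 7,8,9,10,0 → slot 0
496: h=7, probe 7,8,9,10,0,1,2 → slot 2
Table: [331, 554, 496, -, -, 530, -, 463, 446, 391, 133]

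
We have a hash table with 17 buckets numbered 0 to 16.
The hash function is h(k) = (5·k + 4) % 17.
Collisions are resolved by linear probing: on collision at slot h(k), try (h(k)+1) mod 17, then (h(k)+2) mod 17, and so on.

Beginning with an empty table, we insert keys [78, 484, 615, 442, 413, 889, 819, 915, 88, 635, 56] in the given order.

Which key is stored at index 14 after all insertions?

56

78: h=3 -> slot 3
484: h=10 -> slot 10
615: h=2 -> slot 2
442: h=4 -> slot 4
413: h=12 -> slot 12
889: h=12, probe 12,13 -> slot 13
819: h=2, probe 2,3,4,5 -> slot 5
915: h=6 -> slot 6
88: h=2, probe 2,3,4,5,6,7 -> slot 7
635: h=0 -> slot 0
56: h=12, probe 12,13,14 -> slot 14
Table: [635, -, 615, 78, 442, 819, 915, 88, -, -, 484, -, 413, 889, 56, -, -]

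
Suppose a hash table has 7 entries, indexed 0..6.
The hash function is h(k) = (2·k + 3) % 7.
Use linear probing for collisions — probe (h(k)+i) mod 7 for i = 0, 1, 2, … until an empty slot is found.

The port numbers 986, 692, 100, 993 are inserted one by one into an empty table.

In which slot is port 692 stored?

2

986 hashes to 1; slot 1 is free → place at 1.
692 hashes to 1; 1 taken → place at 2.
100 hashes to 0; slot 0 is free → place at 0.
993 hashes to 1; 1,2 taken → place at 3.
Table: [100, 986, 692, 993, _, _, _]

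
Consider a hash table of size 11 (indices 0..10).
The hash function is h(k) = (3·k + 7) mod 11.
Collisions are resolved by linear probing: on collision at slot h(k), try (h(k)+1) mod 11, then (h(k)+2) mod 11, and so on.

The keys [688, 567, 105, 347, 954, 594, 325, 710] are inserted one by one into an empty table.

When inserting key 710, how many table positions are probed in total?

8

Insert 688: h=3, slot 3 empty -> index 3.
Insert 567: h=3, slot 3 occupied -> index 4.
Insert 105: h=3, slots 3,4 occupied -> index 5.
Insert 347: h=3, slots 3,4,5 occupied -> index 6.
Insert 954: h=9, slot 9 empty -> index 9.
Insert 594: h=7, slot 7 empty -> index 7.
Insert 325: h=3, slots 3,4,5,6,7 occupied -> index 8.
Insert 710: h=3, slots 3,4,5,6,7,8,9 occupied -> index 10.
Table: [., ., ., 688, 567, 105, 347, 594, 325, 954, 710]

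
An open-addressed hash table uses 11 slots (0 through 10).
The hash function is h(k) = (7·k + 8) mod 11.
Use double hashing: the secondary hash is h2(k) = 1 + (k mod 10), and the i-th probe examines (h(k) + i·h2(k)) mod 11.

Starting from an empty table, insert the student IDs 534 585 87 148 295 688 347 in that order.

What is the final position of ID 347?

3

Insert 534: h=6, slot 6 empty => index 6.
Insert 585: h=0, slot 0 empty => index 0.
Insert 87: h=1, slot 1 empty => index 1.
Insert 148: h=10, slot 10 empty => index 10.
Insert 295: h=5, slot 5 empty => index 5.
Insert 688: h=6, h2=9, slot 6 occupied => index 4.
Insert 347: h=6, h2=8, slot 6 occupied => index 3.
Table: [585, 87, -, 347, 688, 295, 534, -, -, -, 148]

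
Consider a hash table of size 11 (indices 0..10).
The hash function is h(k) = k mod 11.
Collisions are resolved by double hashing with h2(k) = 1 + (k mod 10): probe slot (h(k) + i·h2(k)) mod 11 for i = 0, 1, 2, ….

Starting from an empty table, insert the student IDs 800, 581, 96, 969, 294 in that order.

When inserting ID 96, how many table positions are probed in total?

2

800 hashes to 8; slot 8 is free → place at 8.
581 hashes to 9; slot 9 is free → place at 9.
96 hashes to 8, h2=7; 8 taken → place at 4.
969 hashes to 1; slot 1 is free → place at 1.
294 hashes to 8, h2=5; 8 taken → place at 2.
Table: [—, 969, 294, —, 96, —, —, —, 800, 581, —]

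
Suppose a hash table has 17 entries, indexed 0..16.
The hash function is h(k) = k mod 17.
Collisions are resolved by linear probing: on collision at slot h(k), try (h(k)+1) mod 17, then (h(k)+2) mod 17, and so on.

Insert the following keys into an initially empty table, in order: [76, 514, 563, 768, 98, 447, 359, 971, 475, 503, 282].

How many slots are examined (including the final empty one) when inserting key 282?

76: h=8 → slot 8
514: h=4 → slot 4
563: h=2 → slot 2
768: h=3 → slot 3
98: h=13 → slot 13
447: h=5 → slot 5
359: h=2, probe 2,3,4,5,6 → slot 6
971: h=2, probe 2,3,4,5,6,7 → slot 7
475: h=16 → slot 16
503: h=10 → slot 10
282: h=10, probe 10,11 → slot 11
Table: [—, —, 563, 768, 514, 447, 359, 971, 76, —, 503, 282, —, 98, —, —, 475]

2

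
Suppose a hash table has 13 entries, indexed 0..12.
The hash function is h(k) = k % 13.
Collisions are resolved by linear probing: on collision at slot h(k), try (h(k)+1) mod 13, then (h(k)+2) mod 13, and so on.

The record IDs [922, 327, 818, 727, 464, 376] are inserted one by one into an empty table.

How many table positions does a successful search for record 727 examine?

3

922: h=12 → slot 12
327: h=2 → slot 2
818: h=12, probe 12,0 → slot 0
727: h=12, probe 12,0,1 → slot 1
464: h=9 → slot 9
376: h=12, probe 12,0,1,2,3 → slot 3
Table: [818, 727, 327, 376, ., ., ., ., ., 464, ., ., 922]
Lookup 727: h=12, probe 12,0,1 → found at 1.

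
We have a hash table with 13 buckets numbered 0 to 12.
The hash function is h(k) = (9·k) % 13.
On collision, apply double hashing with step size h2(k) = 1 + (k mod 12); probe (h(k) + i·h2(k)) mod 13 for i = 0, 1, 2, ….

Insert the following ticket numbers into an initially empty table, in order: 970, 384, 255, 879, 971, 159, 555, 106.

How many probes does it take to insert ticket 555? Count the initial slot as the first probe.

970 hashes to 7; slot 7 is free -> place at 7.
384 hashes to 11; slot 11 is free -> place at 11.
255 hashes to 7, h2=4; 7,11 taken -> place at 2.
879 hashes to 7, h2=4; 7,11,2 taken -> place at 6.
971 hashes to 3; slot 3 is free -> place at 3.
159 hashes to 1; slot 1 is free -> place at 1.
555 hashes to 3, h2=4; 3,7,11,2,6 taken -> place at 10.
106 hashes to 5; slot 5 is free -> place at 5.
Table: [—, 159, 255, 971, —, 106, 879, 970, —, —, 555, 384, —]

6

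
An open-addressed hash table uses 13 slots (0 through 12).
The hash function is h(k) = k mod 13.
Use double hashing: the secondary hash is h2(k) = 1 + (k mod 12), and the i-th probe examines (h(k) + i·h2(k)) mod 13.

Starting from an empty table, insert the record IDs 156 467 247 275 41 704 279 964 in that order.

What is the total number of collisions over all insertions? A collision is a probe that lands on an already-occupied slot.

5

156: h=0 => slot 0
467: h=12 => slot 12
247: h=0, h2=8, probe 0,8 => slot 8
275: h=2 => slot 2
41: h=2, h2=6, probe 2,8,1 => slot 1
704: h=2, h2=9, probe 2,11 => slot 11
279: h=6 => slot 6
964: h=2, h2=5, probe 2,7 => slot 7
Table: [156, 41, 275, ., ., ., 279, 964, 247, ., ., 704, 467]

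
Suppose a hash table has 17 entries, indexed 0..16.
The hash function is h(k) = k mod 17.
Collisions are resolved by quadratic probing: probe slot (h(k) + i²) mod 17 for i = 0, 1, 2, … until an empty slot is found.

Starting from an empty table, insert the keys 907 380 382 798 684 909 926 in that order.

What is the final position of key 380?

7

907 hashes to 6; slot 6 is free → place at 6.
380 hashes to 6; 6 taken → place at 7.
382 hashes to 8; slot 8 is free → place at 8.
798 hashes to 16; slot 16 is free → place at 16.
684 hashes to 4; slot 4 is free → place at 4.
909 hashes to 8; 8 taken → place at 9.
926 hashes to 8; 8,9 taken → place at 12.
Table: [∅, ∅, ∅, ∅, 684, ∅, 907, 380, 382, 909, ∅, ∅, 926, ∅, ∅, ∅, 798]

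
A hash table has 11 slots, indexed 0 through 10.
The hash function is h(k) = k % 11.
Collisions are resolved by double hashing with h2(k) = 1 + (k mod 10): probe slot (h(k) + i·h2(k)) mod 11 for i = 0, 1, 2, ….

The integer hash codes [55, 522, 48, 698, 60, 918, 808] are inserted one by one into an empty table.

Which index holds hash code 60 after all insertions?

Insert 55: h=0, slot 0 empty -> index 0.
Insert 522: h=5, slot 5 empty -> index 5.
Insert 48: h=4, slot 4 empty -> index 4.
Insert 698: h=5, h2=9, slot 5 occupied -> index 3.
Insert 60: h=5, h2=1, slot 5 occupied -> index 6.
Insert 918: h=5, h2=9, slots 5,3 occupied -> index 1.
Insert 808: h=5, h2=9, slots 5,3,1 occupied -> index 10.
Table: [55, 918, _, 698, 48, 522, 60, _, _, _, 808]

6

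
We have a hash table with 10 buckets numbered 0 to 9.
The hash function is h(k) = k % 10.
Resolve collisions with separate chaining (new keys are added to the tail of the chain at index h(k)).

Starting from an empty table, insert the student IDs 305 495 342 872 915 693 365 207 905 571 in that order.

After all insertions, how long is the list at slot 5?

5

305 → bucket 5
495 → bucket 5 (collision)
342 → bucket 2
872 → bucket 2 (collision)
915 → bucket 5 (collision)
693 → bucket 3
365 → bucket 5 (collision)
207 → bucket 7
905 → bucket 5 (collision)
571 → bucket 1
Final buckets:
0: _
1: 571
2: 342 -> 872
3: 693
4: _
5: 305 -> 495 -> 915 -> 365 -> 905
6: _
7: 207
8: _
9: _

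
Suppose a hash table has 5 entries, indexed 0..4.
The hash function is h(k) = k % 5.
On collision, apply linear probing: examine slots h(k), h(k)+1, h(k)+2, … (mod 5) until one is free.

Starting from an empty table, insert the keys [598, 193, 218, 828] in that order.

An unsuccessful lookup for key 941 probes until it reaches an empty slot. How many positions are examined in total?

2

598: h=3 -> slot 3
193: h=3, probe 3,4 -> slot 4
218: h=3, probe 3,4,0 -> slot 0
828: h=3, probe 3,4,0,1 -> slot 1
Table: [218, 828, _, 598, 193]
Lookup 941: h=1, probe 1,2 → slot 2 empty, not found.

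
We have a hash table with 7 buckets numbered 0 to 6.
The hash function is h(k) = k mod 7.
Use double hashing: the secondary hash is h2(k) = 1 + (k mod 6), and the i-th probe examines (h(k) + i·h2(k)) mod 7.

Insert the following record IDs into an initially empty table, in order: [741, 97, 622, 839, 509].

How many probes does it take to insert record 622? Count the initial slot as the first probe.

741 hashes to 6; slot 6 is free → place at 6.
97 hashes to 6, h2=2; 6 taken → place at 1.
622 hashes to 6, h2=5; 6 taken → place at 4.
839 hashes to 6, h2=6; 6 taken → place at 5.
509 hashes to 5, h2=6; 5,4 taken → place at 3.
Table: [-, 97, -, 509, 622, 839, 741]

2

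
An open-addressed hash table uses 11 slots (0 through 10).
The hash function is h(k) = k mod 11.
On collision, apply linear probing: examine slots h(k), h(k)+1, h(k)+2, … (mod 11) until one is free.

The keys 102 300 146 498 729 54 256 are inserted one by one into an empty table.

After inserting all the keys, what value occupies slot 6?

498

102 hashes to 3; slot 3 is free => place at 3.
300 hashes to 3; 3 taken => place at 4.
146 hashes to 3; 3,4 taken => place at 5.
498 hashes to 3; 3,4,5 taken => place at 6.
729 hashes to 3; 3,4,5,6 taken => place at 7.
54 hashes to 10; slot 10 is free => place at 10.
256 hashes to 3; 3,4,5,6,7 taken => place at 8.
Table: [_, _, _, 102, 300, 146, 498, 729, 256, _, 54]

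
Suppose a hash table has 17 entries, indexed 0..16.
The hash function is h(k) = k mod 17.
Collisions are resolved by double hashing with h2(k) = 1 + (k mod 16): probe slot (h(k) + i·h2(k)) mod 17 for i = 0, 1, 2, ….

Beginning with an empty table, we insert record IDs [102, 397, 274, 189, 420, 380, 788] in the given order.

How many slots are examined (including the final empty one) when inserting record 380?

3

102: h=0 => slot 0
397: h=6 => slot 6
274: h=2 => slot 2
189: h=2, h2=14, probe 2,16 => slot 16
420: h=12 => slot 12
380: h=6, h2=13, probe 6,2,15 => slot 15
788: h=6, h2=5, probe 6,11 => slot 11
Table: [102, —, 274, —, —, —, 397, —, —, —, —, 788, 420, —, —, 380, 189]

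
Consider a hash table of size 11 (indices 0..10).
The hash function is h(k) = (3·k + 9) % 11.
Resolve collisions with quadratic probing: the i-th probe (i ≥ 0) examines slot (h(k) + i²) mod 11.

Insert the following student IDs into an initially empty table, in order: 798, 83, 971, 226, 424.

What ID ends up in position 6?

83

798: h=5 → slot 5
83: h=5, probe 5,6 → slot 6
971: h=7 → slot 7
226: h=5, probe 5,6,9 → slot 9
424: h=5, probe 5,6,9,3 → slot 3
Table: [—, —, —, 424, —, 798, 83, 971, —, 226, —]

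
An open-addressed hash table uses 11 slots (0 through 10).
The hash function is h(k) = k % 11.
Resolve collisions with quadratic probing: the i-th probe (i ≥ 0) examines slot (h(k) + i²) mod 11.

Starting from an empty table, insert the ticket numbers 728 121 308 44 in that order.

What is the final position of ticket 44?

4

728 hashes to 2; slot 2 is free => place at 2.
121 hashes to 0; slot 0 is free => place at 0.
308 hashes to 0; 0 taken => place at 1.
44 hashes to 0; 0,1 taken => place at 4.
Table: [121, 308, 728, ., 44, ., ., ., ., ., .]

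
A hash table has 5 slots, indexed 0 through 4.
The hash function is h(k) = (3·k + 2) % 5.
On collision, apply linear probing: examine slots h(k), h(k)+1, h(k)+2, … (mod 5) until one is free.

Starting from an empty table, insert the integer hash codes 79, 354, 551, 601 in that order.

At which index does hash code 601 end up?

2

79 hashes to 4; slot 4 is free => place at 4.
354 hashes to 4; 4 taken => place at 0.
551 hashes to 0; 0 taken => place at 1.
601 hashes to 0; 0,1 taken => place at 2.
Table: [354, 551, 601, _, 79]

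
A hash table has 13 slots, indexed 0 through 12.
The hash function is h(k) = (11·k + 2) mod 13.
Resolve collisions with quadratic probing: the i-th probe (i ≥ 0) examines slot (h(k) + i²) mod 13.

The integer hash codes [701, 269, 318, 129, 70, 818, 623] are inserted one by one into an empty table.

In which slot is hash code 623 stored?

701: h=4 → slot 4
269: h=10 → slot 10
318: h=3 → slot 3
129: h=4, probe 4,5 → slot 5
70: h=5, probe 5,6 → slot 6
818: h=4, probe 4,5,8 → slot 8
623: h=4, probe 4,5,8,0 → slot 0
Table: [623, ∅, ∅, 318, 701, 129, 70, ∅, 818, ∅, 269, ∅, ∅]

0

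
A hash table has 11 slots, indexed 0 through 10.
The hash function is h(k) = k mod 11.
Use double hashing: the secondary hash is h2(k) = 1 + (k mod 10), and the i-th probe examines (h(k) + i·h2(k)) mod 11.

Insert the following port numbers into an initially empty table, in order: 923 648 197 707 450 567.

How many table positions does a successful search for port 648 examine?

923: h=10 → slot 10
648: h=10, h2=9, probe 10,8 → slot 8
197: h=10, h2=8, probe 10,7 → slot 7
707: h=3 → slot 3
450: h=10, h2=1, probe 10,0 → slot 0
567: h=6 → slot 6
Table: [450, -, -, 707, -, -, 567, 197, 648, -, 923]
Lookup 648: h=10, h2=9, probe 10,8 → found at 8.

2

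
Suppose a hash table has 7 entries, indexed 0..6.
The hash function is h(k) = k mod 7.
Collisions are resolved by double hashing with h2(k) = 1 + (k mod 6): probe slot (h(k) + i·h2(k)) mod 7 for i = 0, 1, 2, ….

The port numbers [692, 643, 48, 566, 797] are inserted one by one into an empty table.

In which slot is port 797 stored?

5

Insert 692: h=6, slot 6 empty -> index 6.
Insert 643: h=6, h2=2, slot 6 occupied -> index 1.
Insert 48: h=6, h2=1, slot 6 occupied -> index 0.
Insert 566: h=6, h2=3, slot 6 occupied -> index 2.
Insert 797: h=6, h2=6, slot 6 occupied -> index 5.
Table: [48, 643, 566, _, _, 797, 692]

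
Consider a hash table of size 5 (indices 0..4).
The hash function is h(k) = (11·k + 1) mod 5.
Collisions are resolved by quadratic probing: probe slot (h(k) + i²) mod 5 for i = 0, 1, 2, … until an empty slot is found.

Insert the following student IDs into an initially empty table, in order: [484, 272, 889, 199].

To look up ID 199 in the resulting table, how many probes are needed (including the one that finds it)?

484: h=0 -> slot 0
272: h=3 -> slot 3
889: h=0, probe 0,1 -> slot 1
199: h=0, probe 0,1,4 -> slot 4
Table: [484, 889, -, 272, 199]
Lookup 199: h=0, probe 0,1,4 → found at 4.

3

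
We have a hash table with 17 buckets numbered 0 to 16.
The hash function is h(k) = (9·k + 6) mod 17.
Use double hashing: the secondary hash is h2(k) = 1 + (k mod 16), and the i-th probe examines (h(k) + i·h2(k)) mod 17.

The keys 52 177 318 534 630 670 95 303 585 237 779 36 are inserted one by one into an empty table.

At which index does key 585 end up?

52: h=15 => slot 15
177: h=1 => slot 1
318: h=12 => slot 12
534: h=1, h2=7, probe 1,8 => slot 8
630: h=15, h2=7, probe 15,5 => slot 5
670: h=1, h2=15, probe 1,16 => slot 16
95: h=11 => slot 11
303: h=13 => slot 13
585: h=1, h2=10, probe 1,11,4 => slot 4
237: h=14 => slot 14
779: h=13, h2=12, probe 13,8,3 => slot 3
36: h=7 => slot 7
Table: [_, 177, _, 779, 585, 630, _, 36, 534, _, _, 95, 318, 303, 237, 52, 670]

4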